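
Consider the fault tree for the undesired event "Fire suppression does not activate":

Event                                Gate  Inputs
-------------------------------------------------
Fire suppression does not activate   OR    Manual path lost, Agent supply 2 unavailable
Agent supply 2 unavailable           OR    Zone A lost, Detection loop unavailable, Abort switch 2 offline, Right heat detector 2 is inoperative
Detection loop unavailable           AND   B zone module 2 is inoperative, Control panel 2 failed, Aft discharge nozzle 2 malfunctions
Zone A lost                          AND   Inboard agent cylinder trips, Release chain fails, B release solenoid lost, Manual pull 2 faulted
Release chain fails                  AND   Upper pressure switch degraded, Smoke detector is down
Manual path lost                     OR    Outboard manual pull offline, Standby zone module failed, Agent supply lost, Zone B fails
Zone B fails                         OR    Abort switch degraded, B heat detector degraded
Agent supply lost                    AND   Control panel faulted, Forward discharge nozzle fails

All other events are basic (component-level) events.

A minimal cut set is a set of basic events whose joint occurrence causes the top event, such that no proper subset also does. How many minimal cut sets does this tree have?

9

Agent supply lost [AND]: one cut set from each child combined → 1 × 1 = 1 cut set(s).
Zone B fails [OR]: union of children's cut sets → 2 cut set(s).
Manual path lost [OR]: union of children's cut sets → 5 cut set(s).
Release chain fails [AND]: one cut set from each child combined → 1 × 1 = 1 cut set(s).
Zone A lost [AND]: one cut set from each child combined → 1 × 1 × 1 × 1 = 1 cut set(s).
Detection loop unavailable [AND]: one cut set from each child combined → 1 × 1 × 1 = 1 cut set(s).
Agent supply 2 unavailable [OR]: union of children's cut sets → 4 cut set(s).
Fire suppression does not activate [OR]: union of children's cut sets → 9 cut set(s).
Minimal cut sets: {Outboard manual pull offline}; {Standby zone module failed}; {Control panel faulted, Forward discharge nozzle fails}; {Abort switch degraded}; {B heat detector degraded}; {B release solenoid lost, Inboard agent cylinder trips, Manual pull 2 faulted, Smoke detector is down, Upper pressure switch degraded}; {Aft discharge nozzle 2 malfunctions, B zone module 2 is inoperative, Control panel 2 failed}; {Abort switch 2 offline}; {Right heat detector 2 is inoperative}.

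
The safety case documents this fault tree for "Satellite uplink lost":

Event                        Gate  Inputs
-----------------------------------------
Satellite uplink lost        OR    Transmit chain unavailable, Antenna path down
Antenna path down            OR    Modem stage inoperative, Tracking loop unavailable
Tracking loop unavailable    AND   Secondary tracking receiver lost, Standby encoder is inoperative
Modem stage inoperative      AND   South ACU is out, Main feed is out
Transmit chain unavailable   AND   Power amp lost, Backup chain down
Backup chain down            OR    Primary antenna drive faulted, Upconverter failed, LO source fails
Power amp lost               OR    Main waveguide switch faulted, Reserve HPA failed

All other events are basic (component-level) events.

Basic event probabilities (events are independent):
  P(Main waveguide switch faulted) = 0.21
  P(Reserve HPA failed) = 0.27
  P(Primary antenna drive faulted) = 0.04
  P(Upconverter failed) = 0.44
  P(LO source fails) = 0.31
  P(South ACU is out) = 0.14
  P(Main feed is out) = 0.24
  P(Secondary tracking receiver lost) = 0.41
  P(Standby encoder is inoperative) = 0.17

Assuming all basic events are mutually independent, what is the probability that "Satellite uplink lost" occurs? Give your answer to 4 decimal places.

P(Power amp lost) [OR] = 1 − (1−0.21) × (1−0.27) = 0.423300
P(Backup chain down) [OR] = 1 − (1−0.04) × (1−0.44) × (1−0.31) = 0.629056
P(Transmit chain unavailable) [AND] = 0.423300 × 0.629056 = 0.266279
P(Modem stage inoperative) [AND] = 0.14 × 0.24 = 0.033600
P(Tracking loop unavailable) [AND] = 0.41 × 0.17 = 0.069700
P(Antenna path down) [OR] = 1 − (1−0.033600) × (1−0.069700) = 0.100958
P(Satellite uplink lost) [OR] = 1 − (1−0.266279) × (1−0.100958) = 0.340354
Rounded to 4 decimal places: P(Satellite uplink lost) ≈ 0.3404.

0.3404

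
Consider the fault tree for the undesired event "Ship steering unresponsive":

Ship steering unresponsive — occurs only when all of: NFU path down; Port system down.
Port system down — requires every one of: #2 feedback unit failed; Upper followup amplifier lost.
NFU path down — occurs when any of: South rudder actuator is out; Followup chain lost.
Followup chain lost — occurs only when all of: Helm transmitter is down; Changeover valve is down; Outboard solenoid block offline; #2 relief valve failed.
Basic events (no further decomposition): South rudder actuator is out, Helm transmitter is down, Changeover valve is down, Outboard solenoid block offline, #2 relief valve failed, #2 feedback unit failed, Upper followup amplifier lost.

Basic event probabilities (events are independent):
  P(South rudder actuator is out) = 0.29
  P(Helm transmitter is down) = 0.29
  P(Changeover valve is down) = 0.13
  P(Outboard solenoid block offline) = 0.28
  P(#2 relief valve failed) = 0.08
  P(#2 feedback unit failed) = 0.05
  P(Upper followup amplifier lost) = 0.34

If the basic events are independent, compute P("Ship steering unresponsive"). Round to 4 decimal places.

0.0049

P(Followup chain lost) [AND] = 0.29 × 0.13 × 0.28 × 0.08 = 0.000844
P(NFU path down) [OR] = 1 − (1−0.29) × (1−0.000844) = 0.290599
P(Port system down) [AND] = 0.05 × 0.34 = 0.017000
P(Ship steering unresponsive) [AND] = 0.290599 × 0.017000 = 0.004940
Rounded to 4 decimal places: P(Ship steering unresponsive) ≈ 0.0049.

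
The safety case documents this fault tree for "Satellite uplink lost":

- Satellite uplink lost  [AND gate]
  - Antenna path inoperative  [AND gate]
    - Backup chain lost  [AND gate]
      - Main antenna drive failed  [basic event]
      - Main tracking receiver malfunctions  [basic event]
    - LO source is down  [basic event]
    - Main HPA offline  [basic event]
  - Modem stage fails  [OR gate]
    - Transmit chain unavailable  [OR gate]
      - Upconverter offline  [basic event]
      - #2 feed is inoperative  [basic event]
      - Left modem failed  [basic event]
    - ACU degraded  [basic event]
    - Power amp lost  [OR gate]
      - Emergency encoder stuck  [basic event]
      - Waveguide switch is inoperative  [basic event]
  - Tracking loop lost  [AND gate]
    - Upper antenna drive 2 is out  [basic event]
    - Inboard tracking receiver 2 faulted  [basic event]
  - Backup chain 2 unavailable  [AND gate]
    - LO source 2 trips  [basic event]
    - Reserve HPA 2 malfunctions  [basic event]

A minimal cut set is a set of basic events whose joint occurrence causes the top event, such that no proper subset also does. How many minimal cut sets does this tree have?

Backup chain lost [AND]: one cut set from each child combined → 1 × 1 = 1 cut set(s).
Antenna path inoperative [AND]: one cut set from each child combined → 1 × 1 × 1 = 1 cut set(s).
Transmit chain unavailable [OR]: union of children's cut sets → 3 cut set(s).
Power amp lost [OR]: union of children's cut sets → 2 cut set(s).
Modem stage fails [OR]: union of children's cut sets → 6 cut set(s).
Tracking loop lost [AND]: one cut set from each child combined → 1 × 1 = 1 cut set(s).
Backup chain 2 unavailable [AND]: one cut set from each child combined → 1 × 1 = 1 cut set(s).
Satellite uplink lost [AND]: one cut set from each child combined → 1 × 6 × 1 × 1 = 6 cut set(s).
Minimal cut sets: {Inboard tracking receiver 2 faulted, LO source 2 trips, LO source is down, Main HPA offline, Main antenna drive failed, Main tracking receiver malfunctions, Reserve HPA 2 malfunctions, Upconverter offline, Upper antenna drive 2 is out}; {#2 feed is inoperative, Inboard tracking receiver 2 faulted, LO source 2 trips, LO source is down, Main HPA offline, Main antenna drive failed, Main tracking receiver malfunctions, Reserve HPA 2 malfunctions, Upper antenna drive 2 is out}; {Inboard tracking receiver 2 faulted, LO source 2 trips, LO source is down, Left modem failed, Main HPA offline, Main antenna drive failed, Main tracking receiver malfunctions, Reserve HPA 2 malfunctions, Upper antenna drive 2 is out}; {ACU degraded, Inboard tracking receiver 2 faulted, LO source 2 trips, LO source is down, Main HPA offline, Main antenna drive failed, Main tracking receiver malfunctions, Reserve HPA 2 malfunctions, Upper antenna drive 2 is out}; {Emergency encoder stuck, Inboard tracking receiver 2 faulted, LO source 2 trips, LO source is down, Main HPA offline, Main antenna drive failed, Main tracking receiver malfunctions, Reserve HPA 2 malfunctions, Upper antenna drive 2 is out}; {Inboard tracking receiver 2 faulted, LO source 2 trips, LO source is down, Main HPA offline, Main antenna drive failed, Main tracking receiver malfunctions, Reserve HPA 2 malfunctions, Upper antenna drive 2 is out, Waveguide switch is inoperative}.

6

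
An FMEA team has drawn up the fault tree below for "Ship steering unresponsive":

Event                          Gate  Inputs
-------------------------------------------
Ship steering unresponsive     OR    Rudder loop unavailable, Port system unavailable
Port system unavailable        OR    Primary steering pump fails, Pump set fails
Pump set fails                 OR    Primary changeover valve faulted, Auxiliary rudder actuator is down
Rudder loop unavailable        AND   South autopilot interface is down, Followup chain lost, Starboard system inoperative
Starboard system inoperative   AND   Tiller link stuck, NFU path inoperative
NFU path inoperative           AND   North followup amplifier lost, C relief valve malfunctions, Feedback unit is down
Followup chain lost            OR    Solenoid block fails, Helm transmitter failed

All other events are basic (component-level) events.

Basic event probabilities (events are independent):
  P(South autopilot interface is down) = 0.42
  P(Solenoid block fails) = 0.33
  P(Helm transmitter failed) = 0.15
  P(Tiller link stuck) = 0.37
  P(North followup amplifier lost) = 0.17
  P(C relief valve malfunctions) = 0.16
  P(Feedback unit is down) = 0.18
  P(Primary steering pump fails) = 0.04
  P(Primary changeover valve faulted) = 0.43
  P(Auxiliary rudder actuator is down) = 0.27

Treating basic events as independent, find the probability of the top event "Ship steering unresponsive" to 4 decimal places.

0.6007

P(Followup chain lost) [OR] = 1 − (1−0.33) × (1−0.15) = 0.430500
P(NFU path inoperative) [AND] = 0.17 × 0.16 × 0.18 = 0.004896
P(Starboard system inoperative) [AND] = 0.37 × 0.004896 = 0.001812
P(Rudder loop unavailable) [AND] = 0.42 × 0.430500 × 0.001812 = 0.000328
P(Pump set fails) [OR] = 1 − (1−0.43) × (1−0.27) = 0.583900
P(Port system unavailable) [OR] = 1 − (1−0.04) × (1−0.583900) = 0.600544
P(Ship steering unresponsive) [OR] = 1 − (1−0.000328) × (1−0.600544) = 0.600675
Rounded to 4 decimal places: P(Ship steering unresponsive) ≈ 0.6007.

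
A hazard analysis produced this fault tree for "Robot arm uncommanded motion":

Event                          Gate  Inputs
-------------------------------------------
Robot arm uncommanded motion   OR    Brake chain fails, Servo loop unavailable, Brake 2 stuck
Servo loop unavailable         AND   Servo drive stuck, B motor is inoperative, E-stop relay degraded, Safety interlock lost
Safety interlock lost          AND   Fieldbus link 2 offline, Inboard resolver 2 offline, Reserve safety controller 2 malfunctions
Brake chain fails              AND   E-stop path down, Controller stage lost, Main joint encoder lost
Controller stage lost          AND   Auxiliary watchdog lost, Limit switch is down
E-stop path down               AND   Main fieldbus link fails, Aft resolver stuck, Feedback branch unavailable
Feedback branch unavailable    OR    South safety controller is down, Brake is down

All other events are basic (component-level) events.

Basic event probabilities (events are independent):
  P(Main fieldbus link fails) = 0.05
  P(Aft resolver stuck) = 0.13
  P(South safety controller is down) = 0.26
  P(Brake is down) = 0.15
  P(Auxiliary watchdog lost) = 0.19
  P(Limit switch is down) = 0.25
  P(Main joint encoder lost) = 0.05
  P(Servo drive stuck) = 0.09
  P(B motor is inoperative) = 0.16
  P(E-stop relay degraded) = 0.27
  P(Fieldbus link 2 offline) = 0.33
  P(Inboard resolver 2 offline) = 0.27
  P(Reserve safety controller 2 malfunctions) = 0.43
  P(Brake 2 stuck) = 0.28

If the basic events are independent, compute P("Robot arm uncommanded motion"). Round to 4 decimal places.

0.2801

P(Feedback branch unavailable) [OR] = 1 − (1−0.26) × (1−0.15) = 0.371000
P(E-stop path down) [AND] = 0.05 × 0.13 × 0.371000 = 0.002412
P(Controller stage lost) [AND] = 0.19 × 0.25 = 0.047500
P(Brake chain fails) [AND] = 0.002412 × 0.047500 × 0.05 = 0.000006
P(Safety interlock lost) [AND] = 0.33 × 0.27 × 0.43 = 0.038313
P(Servo loop unavailable) [AND] = 0.09 × 0.16 × 0.27 × 0.038313 = 0.000149
P(Robot arm uncommanded motion) [OR] = 1 − (1−0.000006) × (1−0.000149) × (1−0.28) = 0.280112
Rounded to 4 decimal places: P(Robot arm uncommanded motion) ≈ 0.2801.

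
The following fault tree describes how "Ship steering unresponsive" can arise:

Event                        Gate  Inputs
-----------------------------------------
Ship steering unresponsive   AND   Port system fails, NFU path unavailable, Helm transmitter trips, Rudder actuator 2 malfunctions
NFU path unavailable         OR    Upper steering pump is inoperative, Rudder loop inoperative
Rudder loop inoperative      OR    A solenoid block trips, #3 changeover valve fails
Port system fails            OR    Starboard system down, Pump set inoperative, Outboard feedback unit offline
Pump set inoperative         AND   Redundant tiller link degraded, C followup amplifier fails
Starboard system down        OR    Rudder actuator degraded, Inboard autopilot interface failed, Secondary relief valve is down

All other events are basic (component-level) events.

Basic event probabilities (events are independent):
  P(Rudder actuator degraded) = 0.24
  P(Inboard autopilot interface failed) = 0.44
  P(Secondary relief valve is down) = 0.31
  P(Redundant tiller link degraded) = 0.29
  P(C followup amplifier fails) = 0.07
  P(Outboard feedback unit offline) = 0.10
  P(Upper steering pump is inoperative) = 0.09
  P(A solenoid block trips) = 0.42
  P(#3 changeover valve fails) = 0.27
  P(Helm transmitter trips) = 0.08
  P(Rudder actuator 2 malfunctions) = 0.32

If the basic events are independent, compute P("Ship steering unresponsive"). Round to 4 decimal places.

P(Starboard system down) [OR] = 1 − (1−0.24) × (1−0.44) × (1−0.31) = 0.706336
P(Pump set inoperative) [AND] = 0.29 × 0.07 = 0.020300
P(Port system fails) [OR] = 1 − (1−0.706336) × (1−0.020300) × (1−0.10) = 0.741068
P(Rudder loop inoperative) [OR] = 1 − (1−0.42) × (1−0.27) = 0.576600
P(NFU path unavailable) [OR] = 1 − (1−0.09) × (1−0.576600) = 0.614706
P(Ship steering unresponsive) [AND] = 0.741068 × 0.614706 × 0.08 × 0.32 = 0.011662
Rounded to 4 decimal places: P(Ship steering unresponsive) ≈ 0.0117.

0.0117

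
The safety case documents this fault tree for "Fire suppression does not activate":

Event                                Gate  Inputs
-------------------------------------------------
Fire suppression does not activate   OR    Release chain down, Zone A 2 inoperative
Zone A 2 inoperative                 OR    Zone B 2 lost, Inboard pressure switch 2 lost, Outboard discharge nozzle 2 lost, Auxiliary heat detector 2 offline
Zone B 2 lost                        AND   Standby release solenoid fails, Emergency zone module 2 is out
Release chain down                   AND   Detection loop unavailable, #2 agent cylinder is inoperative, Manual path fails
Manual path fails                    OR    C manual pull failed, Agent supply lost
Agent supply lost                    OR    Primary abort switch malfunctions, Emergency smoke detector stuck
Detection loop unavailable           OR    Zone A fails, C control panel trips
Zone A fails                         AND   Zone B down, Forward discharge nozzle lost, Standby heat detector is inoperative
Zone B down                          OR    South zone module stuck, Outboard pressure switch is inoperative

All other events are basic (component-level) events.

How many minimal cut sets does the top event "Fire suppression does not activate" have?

13

Zone B down [OR]: union of children's cut sets → 2 cut set(s).
Zone A fails [AND]: one cut set from each child combined → 2 × 1 × 1 = 2 cut set(s).
Detection loop unavailable [OR]: union of children's cut sets → 3 cut set(s).
Agent supply lost [OR]: union of children's cut sets → 2 cut set(s).
Manual path fails [OR]: union of children's cut sets → 3 cut set(s).
Release chain down [AND]: one cut set from each child combined → 3 × 1 × 3 = 9 cut set(s).
Zone B 2 lost [AND]: one cut set from each child combined → 1 × 1 = 1 cut set(s).
Zone A 2 inoperative [OR]: union of children's cut sets → 4 cut set(s).
Fire suppression does not activate [OR]: union of children's cut sets → 13 cut set(s).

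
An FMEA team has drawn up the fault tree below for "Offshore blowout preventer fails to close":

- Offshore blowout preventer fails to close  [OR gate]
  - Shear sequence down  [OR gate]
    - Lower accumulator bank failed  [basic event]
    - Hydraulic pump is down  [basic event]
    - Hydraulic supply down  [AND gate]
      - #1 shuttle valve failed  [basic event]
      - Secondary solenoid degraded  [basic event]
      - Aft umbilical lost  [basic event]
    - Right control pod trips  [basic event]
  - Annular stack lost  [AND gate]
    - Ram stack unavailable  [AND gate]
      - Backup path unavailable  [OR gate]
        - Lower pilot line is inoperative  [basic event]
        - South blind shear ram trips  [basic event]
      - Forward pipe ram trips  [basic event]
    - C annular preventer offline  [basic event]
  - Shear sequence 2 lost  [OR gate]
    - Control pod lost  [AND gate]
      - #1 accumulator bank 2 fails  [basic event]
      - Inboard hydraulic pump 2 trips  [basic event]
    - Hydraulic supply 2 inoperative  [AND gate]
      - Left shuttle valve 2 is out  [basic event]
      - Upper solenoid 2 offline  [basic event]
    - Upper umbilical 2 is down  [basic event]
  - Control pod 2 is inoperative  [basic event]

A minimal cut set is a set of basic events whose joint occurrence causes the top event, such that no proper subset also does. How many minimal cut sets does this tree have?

10

Hydraulic supply down [AND]: one cut set from each child combined → 1 × 1 × 1 = 1 cut set(s).
Shear sequence down [OR]: union of children's cut sets → 4 cut set(s).
Backup path unavailable [OR]: union of children's cut sets → 2 cut set(s).
Ram stack unavailable [AND]: one cut set from each child combined → 2 × 1 = 2 cut set(s).
Annular stack lost [AND]: one cut set from each child combined → 2 × 1 = 2 cut set(s).
Control pod lost [AND]: one cut set from each child combined → 1 × 1 = 1 cut set(s).
Hydraulic supply 2 inoperative [AND]: one cut set from each child combined → 1 × 1 = 1 cut set(s).
Shear sequence 2 lost [OR]: union of children's cut sets → 3 cut set(s).
Offshore blowout preventer fails to close [OR]: union of children's cut sets → 10 cut set(s).
Minimal cut sets: {Lower accumulator bank failed}; {Hydraulic pump is down}; {#1 shuttle valve failed, Aft umbilical lost, Secondary solenoid degraded}; {Right control pod trips}; {C annular preventer offline, Forward pipe ram trips, Lower pilot line is inoperative}; {C annular preventer offline, Forward pipe ram trips, South blind shear ram trips}; {#1 accumulator bank 2 fails, Inboard hydraulic pump 2 trips}; {Left shuttle valve 2 is out, Upper solenoid 2 offline}; {Upper umbilical 2 is down}; {Control pod 2 is inoperative}.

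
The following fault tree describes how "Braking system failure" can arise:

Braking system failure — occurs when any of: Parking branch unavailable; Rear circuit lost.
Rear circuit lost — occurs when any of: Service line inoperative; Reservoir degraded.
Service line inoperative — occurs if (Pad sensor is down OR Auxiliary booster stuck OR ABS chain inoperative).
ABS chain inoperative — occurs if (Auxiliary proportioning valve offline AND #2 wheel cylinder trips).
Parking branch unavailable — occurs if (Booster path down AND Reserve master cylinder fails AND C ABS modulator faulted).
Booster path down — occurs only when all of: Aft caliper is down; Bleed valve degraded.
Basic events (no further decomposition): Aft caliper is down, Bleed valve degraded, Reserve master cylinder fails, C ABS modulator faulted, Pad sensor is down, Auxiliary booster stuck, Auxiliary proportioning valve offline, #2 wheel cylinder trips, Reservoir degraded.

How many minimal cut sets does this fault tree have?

Booster path down [AND]: one cut set from each child combined → 1 × 1 = 1 cut set(s).
Parking branch unavailable [AND]: one cut set from each child combined → 1 × 1 × 1 = 1 cut set(s).
ABS chain inoperative [AND]: one cut set from each child combined → 1 × 1 = 1 cut set(s).
Service line inoperative [OR]: union of children's cut sets → 3 cut set(s).
Rear circuit lost [OR]: union of children's cut sets → 4 cut set(s).
Braking system failure [OR]: union of children's cut sets → 5 cut set(s).
Minimal cut sets: {Aft caliper is down, Bleed valve degraded, C ABS modulator faulted, Reserve master cylinder fails}; {Pad sensor is down}; {Auxiliary booster stuck}; {#2 wheel cylinder trips, Auxiliary proportioning valve offline}; {Reservoir degraded}.

5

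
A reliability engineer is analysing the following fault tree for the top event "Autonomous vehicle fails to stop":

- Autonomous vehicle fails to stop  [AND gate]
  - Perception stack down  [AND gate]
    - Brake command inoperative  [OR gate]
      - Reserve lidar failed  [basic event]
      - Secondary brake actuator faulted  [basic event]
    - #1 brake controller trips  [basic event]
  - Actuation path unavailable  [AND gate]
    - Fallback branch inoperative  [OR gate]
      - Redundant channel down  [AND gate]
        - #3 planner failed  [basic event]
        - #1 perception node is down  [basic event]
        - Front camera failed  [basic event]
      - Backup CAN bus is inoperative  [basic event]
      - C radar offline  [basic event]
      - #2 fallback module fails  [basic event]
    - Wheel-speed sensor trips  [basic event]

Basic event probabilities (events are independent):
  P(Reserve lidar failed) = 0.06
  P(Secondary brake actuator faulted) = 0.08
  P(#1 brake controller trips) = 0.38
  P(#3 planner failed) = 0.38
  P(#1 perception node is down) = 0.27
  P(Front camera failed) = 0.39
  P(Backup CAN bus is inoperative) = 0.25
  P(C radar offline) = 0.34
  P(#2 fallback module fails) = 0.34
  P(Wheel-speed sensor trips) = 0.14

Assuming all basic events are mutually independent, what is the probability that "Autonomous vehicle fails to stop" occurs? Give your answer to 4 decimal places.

P(Brake command inoperative) [OR] = 1 − (1−0.06) × (1−0.08) = 0.135200
P(Perception stack down) [AND] = 0.135200 × 0.38 = 0.051376
P(Redundant channel down) [AND] = 0.38 × 0.27 × 0.39 = 0.040014
P(Fallback branch inoperative) [OR] = 1 − (1−0.040014) × (1−0.25) × (1−0.34) × (1−0.34) = 0.686373
P(Actuation path unavailable) [AND] = 0.686373 × 0.14 = 0.096092
P(Autonomous vehicle fails to stop) [AND] = 0.051376 × 0.096092 = 0.004937
Rounded to 4 decimal places: P(Autonomous vehicle fails to stop) ≈ 0.0049.

0.0049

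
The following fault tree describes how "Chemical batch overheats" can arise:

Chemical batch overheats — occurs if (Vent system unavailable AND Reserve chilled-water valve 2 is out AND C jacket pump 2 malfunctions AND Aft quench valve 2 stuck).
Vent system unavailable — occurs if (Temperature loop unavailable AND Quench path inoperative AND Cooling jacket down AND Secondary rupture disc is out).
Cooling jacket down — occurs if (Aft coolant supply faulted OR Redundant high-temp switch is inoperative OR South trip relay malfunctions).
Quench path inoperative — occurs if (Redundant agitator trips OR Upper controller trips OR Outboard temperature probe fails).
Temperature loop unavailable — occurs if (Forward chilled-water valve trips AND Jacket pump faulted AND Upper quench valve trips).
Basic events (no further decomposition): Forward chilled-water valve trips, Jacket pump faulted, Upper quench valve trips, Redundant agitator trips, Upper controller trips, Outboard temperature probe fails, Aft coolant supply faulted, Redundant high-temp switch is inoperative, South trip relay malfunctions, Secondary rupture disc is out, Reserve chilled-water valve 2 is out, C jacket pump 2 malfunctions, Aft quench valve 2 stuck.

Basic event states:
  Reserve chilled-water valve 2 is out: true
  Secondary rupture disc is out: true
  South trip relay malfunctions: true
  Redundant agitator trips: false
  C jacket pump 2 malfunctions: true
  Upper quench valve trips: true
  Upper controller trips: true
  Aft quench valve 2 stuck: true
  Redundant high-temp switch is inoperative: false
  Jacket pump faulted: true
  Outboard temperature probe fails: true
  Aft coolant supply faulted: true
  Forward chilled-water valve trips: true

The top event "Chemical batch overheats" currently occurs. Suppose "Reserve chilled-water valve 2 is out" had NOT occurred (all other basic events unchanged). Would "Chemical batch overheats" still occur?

Counterfactual: set "Reserve chilled-water valve 2 is out" to not occurred.
Temperature loop unavailable [AND]: Forward chilled-water valve trips=occurs, Jacket pump faulted=occurs, Upper quench valve trips=occurs → all inputs occur → occurs.
Quench path inoperative [OR]: Redundant agitator trips=not, Upper controller trips=occurs, Outboard temperature probe fails=occurs → at least one input occurs → occurs.
Cooling jacket down [OR]: Aft coolant supply faulted=occurs, Redundant high-temp switch is inoperative=not, South trip relay malfunctions=occurs → at least one input occurs → occurs.
Vent system unavailable [AND]: Temperature loop unavailable=occurs, Quench path inoperative=occurs, Cooling jacket down=occurs, Secondary rupture disc is out=occurs → all inputs occur → occurs.
Chemical batch overheats [AND]: Vent system unavailable=occurs, Reserve chilled-water valve 2 is out=not, C jacket pump 2 malfunctions=occurs, Aft quench valve 2 stuck=occurs → not all inputs occur → does not occur.

No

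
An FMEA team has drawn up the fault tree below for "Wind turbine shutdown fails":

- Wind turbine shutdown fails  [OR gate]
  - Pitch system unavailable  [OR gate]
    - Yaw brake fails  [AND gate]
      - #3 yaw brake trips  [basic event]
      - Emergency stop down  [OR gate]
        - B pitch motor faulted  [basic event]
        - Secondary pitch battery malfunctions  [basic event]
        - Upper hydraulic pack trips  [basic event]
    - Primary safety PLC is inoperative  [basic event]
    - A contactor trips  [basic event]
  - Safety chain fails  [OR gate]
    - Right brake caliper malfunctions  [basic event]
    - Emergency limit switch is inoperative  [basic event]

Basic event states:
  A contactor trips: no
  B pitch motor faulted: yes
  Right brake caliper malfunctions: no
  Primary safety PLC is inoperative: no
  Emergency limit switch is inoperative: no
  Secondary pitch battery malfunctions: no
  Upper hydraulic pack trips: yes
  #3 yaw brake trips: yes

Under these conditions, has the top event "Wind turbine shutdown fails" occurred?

Yes

Emergency stop down [OR]: B pitch motor faulted=occurs, Secondary pitch battery malfunctions=not, Upper hydraulic pack trips=occurs → at least one input occurs → occurs.
Yaw brake fails [AND]: #3 yaw brake trips=occurs, Emergency stop down=occurs → all inputs occur → occurs.
Pitch system unavailable [OR]: Yaw brake fails=occurs, Primary safety PLC is inoperative=not, A contactor trips=not → at least one input occurs → occurs.
Safety chain fails [OR]: Right brake caliper malfunctions=not, Emergency limit switch is inoperative=not → no input occurs → does not occur.
Wind turbine shutdown fails [OR]: Pitch system unavailable=occurs, Safety chain fails=not → at least one input occurs → occurs.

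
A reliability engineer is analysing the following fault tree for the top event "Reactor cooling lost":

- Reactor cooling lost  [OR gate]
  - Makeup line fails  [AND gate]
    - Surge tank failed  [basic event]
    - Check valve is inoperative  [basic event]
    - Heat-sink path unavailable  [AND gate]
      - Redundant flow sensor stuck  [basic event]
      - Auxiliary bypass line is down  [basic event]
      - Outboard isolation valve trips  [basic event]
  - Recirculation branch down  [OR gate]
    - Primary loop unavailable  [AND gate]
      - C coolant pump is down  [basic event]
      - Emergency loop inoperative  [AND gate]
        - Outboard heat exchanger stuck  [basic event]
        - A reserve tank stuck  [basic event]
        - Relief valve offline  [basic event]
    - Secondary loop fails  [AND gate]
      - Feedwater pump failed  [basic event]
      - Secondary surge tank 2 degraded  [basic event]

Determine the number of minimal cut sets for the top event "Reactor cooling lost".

Heat-sink path unavailable [AND]: one cut set from each child combined → 1 × 1 × 1 = 1 cut set(s).
Makeup line fails [AND]: one cut set from each child combined → 1 × 1 × 1 = 1 cut set(s).
Emergency loop inoperative [AND]: one cut set from each child combined → 1 × 1 × 1 = 1 cut set(s).
Primary loop unavailable [AND]: one cut set from each child combined → 1 × 1 = 1 cut set(s).
Secondary loop fails [AND]: one cut set from each child combined → 1 × 1 = 1 cut set(s).
Recirculation branch down [OR]: union of children's cut sets → 2 cut set(s).
Reactor cooling lost [OR]: union of children's cut sets → 3 cut set(s).
Minimal cut sets: {Auxiliary bypass line is down, Check valve is inoperative, Outboard isolation valve trips, Redundant flow sensor stuck, Surge tank failed}; {A reserve tank stuck, C coolant pump is down, Outboard heat exchanger stuck, Relief valve offline}; {Feedwater pump failed, Secondary surge tank 2 degraded}.

3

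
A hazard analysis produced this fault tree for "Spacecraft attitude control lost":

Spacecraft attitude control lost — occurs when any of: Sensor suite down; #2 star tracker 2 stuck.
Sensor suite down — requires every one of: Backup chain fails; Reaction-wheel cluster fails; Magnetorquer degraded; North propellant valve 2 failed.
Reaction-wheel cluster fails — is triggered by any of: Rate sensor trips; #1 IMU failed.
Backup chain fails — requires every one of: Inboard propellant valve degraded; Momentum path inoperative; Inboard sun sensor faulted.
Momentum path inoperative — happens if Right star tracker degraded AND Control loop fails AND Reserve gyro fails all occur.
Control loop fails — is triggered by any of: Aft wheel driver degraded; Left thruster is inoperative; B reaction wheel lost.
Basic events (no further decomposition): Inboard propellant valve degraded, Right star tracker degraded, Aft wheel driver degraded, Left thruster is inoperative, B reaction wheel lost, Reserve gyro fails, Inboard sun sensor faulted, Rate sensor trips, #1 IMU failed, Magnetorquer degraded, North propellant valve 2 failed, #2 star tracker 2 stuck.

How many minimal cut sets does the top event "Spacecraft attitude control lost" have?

7

Control loop fails [OR]: union of children's cut sets → 3 cut set(s).
Momentum path inoperative [AND]: one cut set from each child combined → 1 × 3 × 1 = 3 cut set(s).
Backup chain fails [AND]: one cut set from each child combined → 1 × 3 × 1 = 3 cut set(s).
Reaction-wheel cluster fails [OR]: union of children's cut sets → 2 cut set(s).
Sensor suite down [AND]: one cut set from each child combined → 3 × 2 × 1 × 1 = 6 cut set(s).
Spacecraft attitude control lost [OR]: union of children's cut sets → 7 cut set(s).
Minimal cut sets: {Aft wheel driver degraded, Inboard propellant valve degraded, Inboard sun sensor faulted, Magnetorquer degraded, North propellant valve 2 failed, Rate sensor trips, Reserve gyro fails, Right star tracker degraded}; {#1 IMU failed, Aft wheel driver degraded, Inboard propellant valve degraded, Inboard sun sensor faulted, Magnetorquer degraded, North propellant valve 2 failed, Reserve gyro fails, Right star tracker degraded}; {Inboard propellant valve degraded, Inboard sun sensor faulted, Left thruster is inoperative, Magnetorquer degraded, North propellant valve 2 failed, Rate sensor trips, Reserve gyro fails, Right star tracker degraded}; {#1 IMU failed, Inboard propellant valve degraded, Inboard sun sensor faulted, Left thruster is inoperative, Magnetorquer degraded, North propellant valve 2 failed, Reserve gyro fails, Right star tracker degraded}; {B reaction wheel lost, Inboard propellant valve degraded, Inboard sun sensor faulted, Magnetorquer degraded, North propellant valve 2 failed, Rate sensor trips, Reserve gyro fails, Right star tracker degraded}; {#1 IMU failed, B reaction wheel lost, Inboard propellant valve degraded, Inboard sun sensor faulted, Magnetorquer degraded, North propellant valve 2 failed, Reserve gyro fails, Right star tracker degraded}; {#2 star tracker 2 stuck}.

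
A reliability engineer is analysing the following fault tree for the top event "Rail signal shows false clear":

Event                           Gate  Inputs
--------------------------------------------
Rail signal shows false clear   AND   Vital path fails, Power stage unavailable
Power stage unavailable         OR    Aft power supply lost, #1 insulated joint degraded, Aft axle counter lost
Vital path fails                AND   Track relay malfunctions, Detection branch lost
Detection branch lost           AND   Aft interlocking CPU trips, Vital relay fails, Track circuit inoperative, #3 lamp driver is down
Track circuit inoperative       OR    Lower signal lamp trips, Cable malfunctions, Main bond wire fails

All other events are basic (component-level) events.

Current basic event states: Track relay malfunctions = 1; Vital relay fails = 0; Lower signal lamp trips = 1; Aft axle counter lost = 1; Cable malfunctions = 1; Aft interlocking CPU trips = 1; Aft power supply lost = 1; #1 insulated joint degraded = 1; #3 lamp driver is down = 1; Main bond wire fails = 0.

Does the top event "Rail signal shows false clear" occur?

No

Track circuit inoperative [OR]: Lower signal lamp trips=occurs, Cable malfunctions=occurs, Main bond wire fails=not → at least one input occurs → occurs.
Detection branch lost [AND]: Aft interlocking CPU trips=occurs, Vital relay fails=not, Track circuit inoperative=occurs, #3 lamp driver is down=occurs → not all inputs occur → does not occur.
Vital path fails [AND]: Track relay malfunctions=occurs, Detection branch lost=not → not all inputs occur → does not occur.
Power stage unavailable [OR]: Aft power supply lost=occurs, #1 insulated joint degraded=occurs, Aft axle counter lost=occurs → at least one input occurs → occurs.
Rail signal shows false clear [AND]: Vital path fails=not, Power stage unavailable=occurs → not all inputs occur → does not occur.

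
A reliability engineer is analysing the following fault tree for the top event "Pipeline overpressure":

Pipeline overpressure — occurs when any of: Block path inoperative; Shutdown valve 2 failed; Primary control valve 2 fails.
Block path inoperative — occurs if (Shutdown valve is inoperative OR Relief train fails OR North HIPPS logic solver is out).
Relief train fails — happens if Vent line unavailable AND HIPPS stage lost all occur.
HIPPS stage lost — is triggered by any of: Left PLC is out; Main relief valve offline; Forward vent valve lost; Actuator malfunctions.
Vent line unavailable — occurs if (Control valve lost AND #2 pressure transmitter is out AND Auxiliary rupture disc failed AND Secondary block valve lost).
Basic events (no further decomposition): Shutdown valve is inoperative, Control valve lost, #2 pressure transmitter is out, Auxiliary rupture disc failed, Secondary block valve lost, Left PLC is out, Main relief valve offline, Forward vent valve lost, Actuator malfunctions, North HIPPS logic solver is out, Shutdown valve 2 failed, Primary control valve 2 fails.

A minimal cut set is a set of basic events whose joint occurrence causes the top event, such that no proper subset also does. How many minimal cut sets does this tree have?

Vent line unavailable [AND]: one cut set from each child combined → 1 × 1 × 1 × 1 = 1 cut set(s).
HIPPS stage lost [OR]: union of children's cut sets → 4 cut set(s).
Relief train fails [AND]: one cut set from each child combined → 1 × 4 = 4 cut set(s).
Block path inoperative [OR]: union of children's cut sets → 6 cut set(s).
Pipeline overpressure [OR]: union of children's cut sets → 8 cut set(s).
Minimal cut sets: {Shutdown valve is inoperative}; {#2 pressure transmitter is out, Auxiliary rupture disc failed, Control valve lost, Left PLC is out, Secondary block valve lost}; {#2 pressure transmitter is out, Auxiliary rupture disc failed, Control valve lost, Main relief valve offline, Secondary block valve lost}; {#2 pressure transmitter is out, Auxiliary rupture disc failed, Control valve lost, Forward vent valve lost, Secondary block valve lost}; {#2 pressure transmitter is out, Actuator malfunctions, Auxiliary rupture disc failed, Control valve lost, Secondary block valve lost}; {North HIPPS logic solver is out}; {Shutdown valve 2 failed}; {Primary control valve 2 fails}.

8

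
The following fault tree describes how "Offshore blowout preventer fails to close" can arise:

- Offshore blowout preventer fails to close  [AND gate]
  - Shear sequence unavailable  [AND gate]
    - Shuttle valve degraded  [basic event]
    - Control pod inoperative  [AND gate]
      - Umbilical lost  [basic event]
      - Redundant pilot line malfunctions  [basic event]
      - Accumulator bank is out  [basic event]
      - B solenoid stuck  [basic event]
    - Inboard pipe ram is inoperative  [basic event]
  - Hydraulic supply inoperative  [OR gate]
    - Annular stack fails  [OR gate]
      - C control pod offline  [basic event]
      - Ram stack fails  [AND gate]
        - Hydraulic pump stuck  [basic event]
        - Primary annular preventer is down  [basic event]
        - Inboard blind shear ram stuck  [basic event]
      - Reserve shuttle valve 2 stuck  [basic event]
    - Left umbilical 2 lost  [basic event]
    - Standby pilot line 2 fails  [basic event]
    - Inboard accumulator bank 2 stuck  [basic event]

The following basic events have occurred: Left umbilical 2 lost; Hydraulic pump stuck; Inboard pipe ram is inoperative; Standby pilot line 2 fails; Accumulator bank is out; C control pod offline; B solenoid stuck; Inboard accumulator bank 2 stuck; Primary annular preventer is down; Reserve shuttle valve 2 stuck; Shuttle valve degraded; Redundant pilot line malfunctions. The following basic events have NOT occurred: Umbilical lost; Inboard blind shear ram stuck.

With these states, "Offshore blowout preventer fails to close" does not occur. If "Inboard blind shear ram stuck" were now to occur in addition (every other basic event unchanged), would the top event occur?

Counterfactual: set "Inboard blind shear ram stuck" to occurred.
Control pod inoperative [AND]: Umbilical lost=not, Redundant pilot line malfunctions=occurs, Accumulator bank is out=occurs, B solenoid stuck=occurs → not all inputs occur → does not occur.
Shear sequence unavailable [AND]: Shuttle valve degraded=occurs, Control pod inoperative=not, Inboard pipe ram is inoperative=occurs → not all inputs occur → does not occur.
Ram stack fails [AND]: Hydraulic pump stuck=occurs, Primary annular preventer is down=occurs, Inboard blind shear ram stuck=occurs → all inputs occur → occurs.
Annular stack fails [OR]: C control pod offline=occurs, Ram stack fails=occurs, Reserve shuttle valve 2 stuck=occurs → at least one input occurs → occurs.
Hydraulic supply inoperative [OR]: Annular stack fails=occurs, Left umbilical 2 lost=occurs, Standby pilot line 2 fails=occurs, Inboard accumulator bank 2 stuck=occurs → at least one input occurs → occurs.
Offshore blowout preventer fails to close [AND]: Shear sequence unavailable=not, Hydraulic supply inoperative=occurs → not all inputs occur → does not occur.

No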